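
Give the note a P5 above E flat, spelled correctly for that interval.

A fifth above E lands on the letter B.
A perfect fifth spans 7 semitones, so Eb moves to pitch class 10. On the letter B that is Bb.

Bb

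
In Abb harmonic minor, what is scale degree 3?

Degree 3 takes the letter 2 steps above A, which is C.
In harmonic minor, degree 3 sits 3 semitones above the tonic. Abb + 3 semitones is pitch class 10, spelled on C as Cbb.

Cbb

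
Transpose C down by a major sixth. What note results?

Eb

C down a major sixth is Eb, so the target letter is E.
From C, a major sixth is 9 semitones down: Eb.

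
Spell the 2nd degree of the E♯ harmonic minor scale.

F##

The E# harmonic minor scale runs E# F## G# A# B# C# D##.
Degree 2 is F##.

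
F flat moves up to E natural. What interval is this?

The letter names run F→E, a span of 6 letter steps, so the interval is some kind of seventh.
Fb to E is 12 semitones. A major seventh is 11, so 12 makes it augmented.

augmented seventh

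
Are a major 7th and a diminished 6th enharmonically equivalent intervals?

No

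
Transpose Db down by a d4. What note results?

A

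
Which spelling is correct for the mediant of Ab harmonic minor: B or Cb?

Cb

Each scale degree takes a distinct letter name. Degree 3 of a scale on A must use the letter C.
Cb and B are enharmonically the same pitch, but only Cb uses the letter C, so it is the correct spelling here.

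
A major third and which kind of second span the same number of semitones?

doubly augmented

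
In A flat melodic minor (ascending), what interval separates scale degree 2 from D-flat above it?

minor third

Scale degree 2 of Ab melodic minor (ascending) is Bb.
Bb up to Db: letters B→D make it a third; 3 semitones makes it minor.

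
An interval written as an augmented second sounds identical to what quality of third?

minor

An augmented second spans 3 semitones.
A third spanning 3 semitones is minor (the major third is 4).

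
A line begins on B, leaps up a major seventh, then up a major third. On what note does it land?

A major seventh up from B is A# (letter A, 11 semitones up).
A major third up from A# is C## (letter C, 4 semitones up).

C##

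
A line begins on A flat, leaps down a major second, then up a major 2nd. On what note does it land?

A major second down from Ab is Gb (letter G, 2 semitones down).
A major second up from Gb is Ab (letter A, 2 semitones up).

Ab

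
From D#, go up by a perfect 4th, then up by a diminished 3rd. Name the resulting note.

A perfect fourth up from D# is G# (letter G, 5 semitones up).
A diminished third up from G# is Bb (letter B, 2 semitones up).

Bb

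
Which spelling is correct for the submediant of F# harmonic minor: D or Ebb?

D

Each scale degree takes a distinct letter name. Degree 6 of a scale on F must use the letter D.
D and Ebb are enharmonically the same pitch, but only D uses the letter D, so it is the correct spelling here.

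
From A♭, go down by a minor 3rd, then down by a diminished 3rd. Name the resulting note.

D#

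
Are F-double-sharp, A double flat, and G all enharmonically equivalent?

F## = pitch class 7 and Abb = pitch class 7 and G = pitch class 7 — the same pitch class, so they are enharmonic equivalents.

Yes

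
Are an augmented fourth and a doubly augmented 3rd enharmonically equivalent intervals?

Yes

An augmented fourth spans 6 semitones; a doubly augmented third spans 6.
They are enharmonically equivalent.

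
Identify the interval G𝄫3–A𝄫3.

major second

The letter names run G→A, a span of 1 letter step, so the interval is some kind of second.
Gbb to Abb is 2 semitones. A major second is 2, so 2 makes it major.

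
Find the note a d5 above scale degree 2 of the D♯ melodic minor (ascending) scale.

Scale degree 2 of D# melodic minor (ascending) is E#.
A diminished fifth (6 semitones) above E# lands on the letter B, giving B.

B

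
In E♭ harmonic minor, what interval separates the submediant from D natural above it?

augmented second

The submediant of Eb harmonic minor is Cb.
Cb up to D: letters C→D make it a second; 3 semitones makes it augmented.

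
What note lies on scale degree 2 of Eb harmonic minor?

The Eb harmonic minor scale runs Eb F Gb Ab Bb Cb D.
Degree 2 is F.

F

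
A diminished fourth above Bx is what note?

E#

B up a perfect fourth is E, so the target letter is E.
From B##, a diminished fourth is 4 semitones up: E#.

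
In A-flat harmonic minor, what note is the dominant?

Eb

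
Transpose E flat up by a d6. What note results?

Cbb

A sixth above E lands on the letter C.
A diminished sixth spans 7 semitones, so Eb moves to pitch class 10. On the letter C that is Cbb.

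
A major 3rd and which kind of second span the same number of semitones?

doubly augmented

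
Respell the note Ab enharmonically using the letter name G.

Ab is pitch class 8. The letter G alone is pitch class 7.
To reach pitch class 8 from G requires an offset of +1 semitone, i.e. sharp: G#.

G#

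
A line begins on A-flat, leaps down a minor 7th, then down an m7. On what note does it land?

C

A minor seventh down from Ab is Bb (letter B, 10 semitones down).
A minor seventh down from Bb is C (letter C, 10 semitones down).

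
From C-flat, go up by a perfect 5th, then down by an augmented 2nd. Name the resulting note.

Fbb

A perfect fifth up from Cb is Gb (letter G, 7 semitones up).
An augmented second down from Gb is Fbb (letter F, 3 semitones down).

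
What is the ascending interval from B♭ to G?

major sixth

Counting letters B–C–D–E–F–G gives a sixth.
Bb→G = 9 semitones, exactly the major sixth.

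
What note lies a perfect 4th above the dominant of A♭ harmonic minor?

Ab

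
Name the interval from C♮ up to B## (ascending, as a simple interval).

doubly augmented seventh

Counting letters C–D–E–F–G–A–B gives a seventh.
C→B## = 13 semitones, 2 wider than the major seventh (11), so doubly augmented.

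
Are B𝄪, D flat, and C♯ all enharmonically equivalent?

Yes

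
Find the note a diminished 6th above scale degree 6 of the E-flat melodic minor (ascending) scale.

Abb

Scale degree 6 of Eb melodic minor (ascending) is C.
A diminished sixth (7 semitones) above C lands on the letter A, giving Abb.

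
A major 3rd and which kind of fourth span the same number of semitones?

diminished

A major third spans 4 semitones.
A fourth spanning 4 semitones is diminished (the perfect fourth is 5).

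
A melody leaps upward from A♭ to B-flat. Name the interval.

Counting letters A–B gives a second.
Ab→Bb = 2 semitones, exactly the major second.

major second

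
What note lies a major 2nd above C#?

D#

C up a major second is D, so the target letter is D.
From C#, a major second is 2 semitones up: D#.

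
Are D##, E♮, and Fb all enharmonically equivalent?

D## = pitch class 4 and E = pitch class 4 and Fb = pitch class 4 — the same pitch class, so they are enharmonic equivalents.

Yes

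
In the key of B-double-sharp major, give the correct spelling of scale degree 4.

E##

Degree 4 takes the letter 3 steps above B, which is E.
In major, degree 4 sits 5 semitones above the tonic. B## + 5 semitones is pitch class 6, spelled on E as E##.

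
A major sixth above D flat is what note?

Bb

D up a major sixth is B, so the target letter is B.
From Db, a major sixth is 9 semitones up: Bb.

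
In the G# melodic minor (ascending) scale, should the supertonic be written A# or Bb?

Each scale degree takes a distinct letter name. Degree 2 of a scale on G must use the letter A.
A# and Bb are enharmonically the same pitch, but only A# uses the letter A, so it is the correct spelling here.

A#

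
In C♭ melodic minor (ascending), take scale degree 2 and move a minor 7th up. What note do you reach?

Scale degree 2 of Cb melodic minor (ascending) is Db.
A minor seventh (10 semitones) above Db lands on the letter C, giving Cb.

Cb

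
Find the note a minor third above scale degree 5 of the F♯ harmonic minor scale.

E

Scale degree 5 of F# harmonic minor is C#.
A minor third (3 semitones) above C# lands on the letter E, giving E.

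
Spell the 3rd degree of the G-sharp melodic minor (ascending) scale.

B

The G# melodic minor (ascending) scale runs G# A# B C# D# E# F##.
Degree 3 is B.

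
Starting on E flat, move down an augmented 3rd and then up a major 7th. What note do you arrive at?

Bbb

An augmented third down from Eb is Cbb (letter C, 5 semitones down).
A major seventh up from Cbb is Bbb (letter B, 11 semitones up).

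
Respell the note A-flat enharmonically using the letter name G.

G#

Ab is pitch class 8. The letter G alone is pitch class 7.
To reach pitch class 8 from G requires an offset of +1 semitone, i.e. sharp: G#.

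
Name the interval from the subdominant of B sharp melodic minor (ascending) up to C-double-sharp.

The subdominant of B# melodic minor (ascending) is E#.
E# up to C##: letters E→C make it a sixth; 9 semitones makes it major.

major sixth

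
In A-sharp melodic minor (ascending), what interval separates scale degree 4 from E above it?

minor second

Scale degree 4 of A# melodic minor (ascending) is D#.
D# up to E: letters D→E make it a second; 1 semitone makes it minor.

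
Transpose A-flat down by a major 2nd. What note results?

A second below A lands on the letter G.
A major second spans 2 semitones, so Ab moves to pitch class 6. On the letter G that is Gb.

Gb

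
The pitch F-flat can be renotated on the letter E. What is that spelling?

E

Fb is pitch class 4. The letter E alone is pitch class 4.
Pitch class 4 on E needs no accidental: E.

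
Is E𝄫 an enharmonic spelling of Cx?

Yes

Ebb = pitch class 2 and C## = pitch class 2 — the same pitch class, so they are enharmonic equivalents.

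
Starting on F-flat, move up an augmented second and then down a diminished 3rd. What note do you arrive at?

E#

An augmented second up from Fb is G (letter G, 3 semitones up).
A diminished third down from G is E# (letter E, 2 semitones down).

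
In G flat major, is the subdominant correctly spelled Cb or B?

Each scale degree takes a distinct letter name. Degree 4 of a scale on G must use the letter C.
Cb and B are enharmonically the same pitch, but only Cb uses the letter C, so it is the correct spelling here.

Cb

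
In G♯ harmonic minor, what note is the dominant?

Degree 5 takes the letter 4 steps above G, which is D.
In harmonic minor, degree 5 sits 7 semitones above the tonic. G# + 7 semitones is pitch class 3, spelled on D as D#.

D#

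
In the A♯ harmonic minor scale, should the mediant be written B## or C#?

Each scale degree takes a distinct letter name. Degree 3 of a scale on A must use the letter C.
C# and B## are enharmonically the same pitch, but only C# uses the letter C, so it is the correct spelling here.

C#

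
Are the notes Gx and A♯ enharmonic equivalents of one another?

No

G## is pitch class 9; A# is pitch class 10.
The pitch classes differ (9 vs. 10), so they are not enharmonic equivalents.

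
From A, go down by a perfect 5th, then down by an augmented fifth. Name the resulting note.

Gb

A perfect fifth down from A is D (letter D, 7 semitones down).
An augmented fifth down from D is Gb (letter G, 8 semitones down).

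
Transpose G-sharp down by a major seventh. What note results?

A seventh below G lands on the letter A.
A major seventh spans 11 semitones, so G# moves to pitch class 9. On the letter A that is A.

A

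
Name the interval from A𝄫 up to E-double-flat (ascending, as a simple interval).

The letter names run A→E, a span of 4 letter steps, so the interval is some kind of fifth.
Abb to Ebb is 7 semitones. A perfect fifth is 7, so 7 makes it perfect.

perfect fifth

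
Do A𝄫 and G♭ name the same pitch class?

No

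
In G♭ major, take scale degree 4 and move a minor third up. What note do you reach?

Scale degree 4 of Gb major is Cb.
A minor third (3 semitones) above Cb lands on the letter E, giving Ebb.

Ebb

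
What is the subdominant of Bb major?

Eb

Degree 4 takes the letter 3 steps above B, which is E.
In major, degree 4 sits 5 semitones above the tonic. Bb + 5 semitones is pitch class 3, spelled on E as Eb.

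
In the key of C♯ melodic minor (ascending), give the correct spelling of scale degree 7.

B#

The C# melodic minor (ascending) scale runs C# D# E F# G# A# B#.
Degree 7 is B#.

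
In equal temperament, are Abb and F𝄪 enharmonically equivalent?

Abb = pitch class 7 and F## = pitch class 7 — the same pitch class, so they are enharmonic equivalents.

Yes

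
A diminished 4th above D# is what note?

G

D up a perfect fourth is G, so the target letter is G.
From D#, a diminished fourth is 4 semitones up: G.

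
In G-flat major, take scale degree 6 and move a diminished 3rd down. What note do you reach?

C#

Scale degree 6 of Gb major is Eb.
A diminished third (2 semitones) below Eb lands on the letter C, giving C#.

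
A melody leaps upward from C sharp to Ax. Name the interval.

augmented sixth

The letter names run C→A, a span of 5 letter steps, so the interval is some kind of sixth.
C# to A## is 10 semitones. A major sixth is 9, so 10 makes it augmented.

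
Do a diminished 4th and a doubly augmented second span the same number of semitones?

Yes

A diminished fourth spans 4 semitones; a doubly augmented second spans 4.
They are enharmonically equivalent.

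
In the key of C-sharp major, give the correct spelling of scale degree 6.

A#

Degree 6 takes the letter 5 steps above C, which is A.
In major, degree 6 sits 9 semitones above the tonic. C# + 9 semitones is pitch class 10, spelled on A as A#.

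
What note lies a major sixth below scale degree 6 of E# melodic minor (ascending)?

E#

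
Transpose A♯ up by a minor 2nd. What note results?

A up a major second is B, so the target letter is B.
From A#, a minor second is 1 semitone up: B.

B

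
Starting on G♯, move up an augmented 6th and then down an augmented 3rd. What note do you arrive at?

C#

An augmented sixth up from G# is E## (letter E, 10 semitones up).
An augmented third down from E## is C# (letter C, 5 semitones down).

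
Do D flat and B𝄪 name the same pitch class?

Yes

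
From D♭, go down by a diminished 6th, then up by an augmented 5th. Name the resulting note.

A diminished sixth down from Db is F# (letter F, 7 semitones down).
An augmented fifth up from F# is C## (letter C, 8 semitones up).

C##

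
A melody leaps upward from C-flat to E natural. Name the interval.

Counting letters C–D–E gives a third.
Cb→E = 5 semitones, 1 wider than the major third (4), so augmented.

augmented third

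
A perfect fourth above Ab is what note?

Db

A fourth above A lands on the letter D.
A perfect fourth spans 5 semitones, so Ab moves to pitch class 1. On the letter D that is Db.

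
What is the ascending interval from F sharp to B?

Counting letters F–G–A–B gives a fourth.
F#→B = 5 semitones, exactly the perfect fourth.

perfect fourth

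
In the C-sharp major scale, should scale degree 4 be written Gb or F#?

F#

Each scale degree takes a distinct letter name. Degree 4 of a scale on C must use the letter F.
F# and Gb are enharmonically the same pitch, but only F# uses the letter F, so it is the correct spelling here.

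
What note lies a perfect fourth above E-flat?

Ab

E up a perfect fourth is A, so the target letter is A.
From Eb, a perfect fourth is 5 semitones up: Ab.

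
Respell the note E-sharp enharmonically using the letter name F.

Plain F sits at the same pitch as E#, so on the letter F the same pitch needs a natural: F.

F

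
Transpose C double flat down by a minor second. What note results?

Bbb

A second below C lands on the letter B.
A minor second spans 1 semitone, so Cbb moves to pitch class 9. On the letter B that is Bbb.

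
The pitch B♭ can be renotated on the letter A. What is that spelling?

A#

Bb is pitch class 10. The letter A alone is pitch class 9.
To reach pitch class 10 from A requires an offset of +1 semitone, i.e. sharp: A#.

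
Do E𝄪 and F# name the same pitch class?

E## is pitch class 6; F# is pitch class 6.
All spellings map to pitch class 6, so they are enharmonically equivalent.

Yes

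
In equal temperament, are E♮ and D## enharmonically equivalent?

Yes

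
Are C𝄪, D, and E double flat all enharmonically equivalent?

Yes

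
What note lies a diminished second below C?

C down a major second is Bb, so the target letter is B.
From C, a diminished second is 0 semitones down: B#.

B#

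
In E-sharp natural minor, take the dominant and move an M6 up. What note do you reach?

The dominant of E# natural minor is B#.
A major sixth (9 semitones) above B# lands on the letter G, giving G##.

G##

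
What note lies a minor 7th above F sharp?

E

F up a major seventh is E, so the target letter is E.
From F#, a minor seventh is 10 semitones up: E.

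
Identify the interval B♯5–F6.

The letter names run B→F, a span of 4 letter steps, so the interval is some kind of fifth.
B# to F is 5 semitones. A perfect fifth is 7, so 5 makes it doubly diminished.

doubly diminished fifth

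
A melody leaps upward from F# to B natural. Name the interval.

The letter names run F→B, a span of 3 letter steps, so the interval is some kind of fourth.
F# to B is 5 semitones. A perfect fourth is 5, so 5 makes it perfect.

perfect fourth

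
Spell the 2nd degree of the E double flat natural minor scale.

The Ebb natural minor scale runs Ebb Fb Gbb Abb Bbb Cbb Dbb.
Degree 2 is Fb.

Fb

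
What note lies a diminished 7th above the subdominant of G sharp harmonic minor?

The subdominant of G# harmonic minor is C#.
A diminished seventh (9 semitones) above C# lands on the letter B, giving Bb.

Bb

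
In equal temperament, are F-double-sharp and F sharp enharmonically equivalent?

Two spellings are enharmonically equivalent only if they share a pitch class.
Here F## → 7, F# → 6; 6 ≠ 7, so they are not.

No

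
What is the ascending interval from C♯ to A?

minor sixth

Counting letters C–D–E–F–G–A gives a sixth.
C#→A = 8 semitones, 1 narrower than the major sixth (9), so minor.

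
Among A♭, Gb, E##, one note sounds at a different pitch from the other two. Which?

Ab

In 12-tone equal temperament, enharmonic equivalents share a pitch class. Ab is pitch class 8; Gb is pitch class 6; E## is pitch class 6.
Gb and E## share pitch class 6, while Ab is pitch class 8.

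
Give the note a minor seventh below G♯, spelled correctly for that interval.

A#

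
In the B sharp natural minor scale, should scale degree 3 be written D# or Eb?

Each scale degree takes a distinct letter name. Degree 3 of a scale on B must use the letter D.
D# and Eb are enharmonically the same pitch, but only D# uses the letter D, so it is the correct spelling here.

D#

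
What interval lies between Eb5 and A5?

augmented fourth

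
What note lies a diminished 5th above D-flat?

Abb

A fifth above D lands on the letter A.
A diminished fifth spans 6 semitones, so Db moves to pitch class 7. On the letter A that is Abb.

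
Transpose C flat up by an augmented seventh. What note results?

A seventh above C lands on the letter B.
An augmented seventh spans 12 semitones, so Cb moves to pitch class 11. On the letter B that is B.

B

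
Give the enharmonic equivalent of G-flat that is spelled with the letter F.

F#

Plain F sits 1 semitone below Gb, so on the letter F the same pitch needs a sharp: F#.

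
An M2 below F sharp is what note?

A second below F lands on the letter E.
A major second spans 2 semitones, so F# moves to pitch class 4. On the letter E that is E.

E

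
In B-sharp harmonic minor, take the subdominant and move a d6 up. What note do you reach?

C

The subdominant of B# harmonic minor is E#.
A diminished sixth (7 semitones) above E# lands on the letter C, giving C.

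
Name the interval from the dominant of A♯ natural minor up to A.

diminished fourth

The dominant of A# natural minor is E#.
E# up to A: letters E→A make it a fourth; 4 semitones makes it diminished.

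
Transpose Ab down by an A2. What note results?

A down a major second is G, so the target letter is G.
From Ab, an augmented second is 3 semitones down: Gbb.

Gbb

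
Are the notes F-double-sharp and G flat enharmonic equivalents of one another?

F## is pitch class 7; Gb is pitch class 6.
The pitch classes differ (7 vs. 6), so they are not enharmonic equivalents.

No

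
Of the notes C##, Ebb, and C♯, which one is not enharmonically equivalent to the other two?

C#

In 12-tone equal temperament, enharmonic equivalents share a pitch class. C## is pitch class 2; Ebb is pitch class 2; C# is pitch class 1.
C## and Ebb share pitch class 2, while C# is pitch class 1.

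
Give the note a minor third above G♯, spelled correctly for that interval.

G up a major third is B, so the target letter is B.
From G#, a minor third is 3 semitones up: B.

B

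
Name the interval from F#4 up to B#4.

augmented fourth

Counting letters F–G–A–B gives a fourth.
F#→B# = 6 semitones, 1 wider than the perfect fourth (5), so augmented.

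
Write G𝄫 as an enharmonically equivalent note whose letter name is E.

E#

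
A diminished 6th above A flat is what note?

Fbb

A up a major sixth is F#, so the target letter is F.
From Ab, a diminished sixth is 7 semitones up: Fbb.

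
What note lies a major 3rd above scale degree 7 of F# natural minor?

Scale degree 7 of F# natural minor is E.
A major third (4 semitones) above E lands on the letter G, giving G#.

G#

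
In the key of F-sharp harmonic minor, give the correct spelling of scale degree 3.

A

Degree 3 takes the letter 2 steps above F, which is A.
In harmonic minor, degree 3 sits 3 semitones above the tonic. F# + 3 semitones is pitch class 9, spelled on A as A.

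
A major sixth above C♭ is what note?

Ab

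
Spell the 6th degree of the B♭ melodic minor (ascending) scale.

Degree 6 takes the letter 5 steps above B, which is G.
In melodic minor (ascending), degree 6 sits 9 semitones above the tonic. Bb + 9 semitones is pitch class 7, spelled on G as G.

G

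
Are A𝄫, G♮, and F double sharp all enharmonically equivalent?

Abb is pitch class 7; G is pitch class 7; F## is pitch class 7.
All spellings map to pitch class 7, so they are enharmonically equivalent.

Yes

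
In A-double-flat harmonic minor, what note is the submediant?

Fbb

The Abb harmonic minor scale runs Abb Bbb Cbb Dbb Ebb Fbb Gb.
Degree 6 is Fbb.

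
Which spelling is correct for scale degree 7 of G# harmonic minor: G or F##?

Each scale degree takes a distinct letter name. Degree 7 of a scale on G must use the letter F.
F## and G are enharmonically the same pitch, but only F## uses the letter F, so it is the correct spelling here.

F##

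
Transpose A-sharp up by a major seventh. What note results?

A up a major seventh is G#, so the target letter is G.
From A#, a major seventh is 11 semitones up: G##.

G##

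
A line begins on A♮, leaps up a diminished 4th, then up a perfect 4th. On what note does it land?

Gb

A diminished fourth up from A is Db (letter D, 4 semitones up).
A perfect fourth up from Db is Gb (letter G, 5 semitones up).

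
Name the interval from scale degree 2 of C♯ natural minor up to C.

Scale degree 2 of C# natural minor is D#.
D# up to C: letters D→C make it a seventh; 9 semitones makes it diminished.

diminished seventh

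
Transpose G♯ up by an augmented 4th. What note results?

C##

G up a perfect fourth is C, so the target letter is C.
From G#, an augmented fourth is 6 semitones up: C##.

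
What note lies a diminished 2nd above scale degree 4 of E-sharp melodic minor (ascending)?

Bb

Scale degree 4 of E# melodic minor (ascending) is A#.
A diminished second (0 semitones) above A# lands on the letter B, giving Bb.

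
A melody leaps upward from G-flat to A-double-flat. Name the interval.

The letter names run G→A, a span of 1 letter step, so the interval is some kind of second.
Gb to Abb is 1 semitone. A major second is 2, so 1 makes it minor.

minor second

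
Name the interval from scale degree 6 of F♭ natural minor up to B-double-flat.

major sixth

Scale degree 6 of Fb natural minor is Dbb.
Dbb up to Bbb: letters D→B make it a sixth; 9 semitones makes it major.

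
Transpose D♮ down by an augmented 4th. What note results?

A fourth below D lands on the letter A.
An augmented fourth spans 6 semitones, so D moves to pitch class 8. On the letter A that is Ab.

Ab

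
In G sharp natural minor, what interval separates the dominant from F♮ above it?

diminished third

The dominant of G# natural minor is D#.
D# up to F: letters D→F make it a third; 2 semitones makes it diminished.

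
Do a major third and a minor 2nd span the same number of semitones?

No

A major third spans 4 semitones; a minor second spans 1.
The spans differ, so they are not enharmonic equivalents.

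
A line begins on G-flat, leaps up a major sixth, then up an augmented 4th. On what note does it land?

A major sixth up from Gb is Eb (letter E, 9 semitones up).
An augmented fourth up from Eb is A (letter A, 6 semitones up).

A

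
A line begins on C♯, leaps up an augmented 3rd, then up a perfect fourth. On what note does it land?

An augmented third up from C# is E## (letter E, 5 semitones up).
A perfect fourth up from E## is A## (letter A, 5 semitones up).

A##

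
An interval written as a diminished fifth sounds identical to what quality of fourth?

A diminished fifth spans 6 semitones.
A fourth spanning 6 semitones is augmented (the perfect fourth is 5).

augmented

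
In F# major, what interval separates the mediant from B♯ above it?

major second

The mediant of F# major is A#.
A# up to B#: letters A→B make it a second; 2 semitones makes it major.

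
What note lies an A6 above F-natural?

A sixth above F lands on the letter D.
An augmented sixth spans 10 semitones, so F moves to pitch class 3. On the letter D that is D#.

D#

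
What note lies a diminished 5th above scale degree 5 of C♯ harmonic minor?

D

Scale degree 5 of C# harmonic minor is G#.
A diminished fifth (6 semitones) above G# lands on the letter D, giving D.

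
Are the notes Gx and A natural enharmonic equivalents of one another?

Yes

G## is pitch class 9; A is pitch class 9.
All spellings map to pitch class 9, so they are enharmonically equivalent.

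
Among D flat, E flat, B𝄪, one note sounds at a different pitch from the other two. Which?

Eb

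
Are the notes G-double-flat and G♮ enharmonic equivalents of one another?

No

Gbb is pitch class 5; G is pitch class 7.
The pitch classes differ (5 vs. 7), so they are not enharmonic equivalents.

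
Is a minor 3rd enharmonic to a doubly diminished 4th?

Yes

A minor third spans 3 semitones; a doubly diminished fourth spans 3.
They are enharmonically equivalent.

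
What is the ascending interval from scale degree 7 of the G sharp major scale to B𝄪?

augmented fourth

Scale degree 7 of G# major is F##.
F## up to B##: letters F→B make it a fourth; 6 semitones makes it augmented.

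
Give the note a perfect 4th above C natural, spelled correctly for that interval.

F

A fourth above C lands on the letter F.
A perfect fourth spans 5 semitones, so C moves to pitch class 5. On the letter F that is F.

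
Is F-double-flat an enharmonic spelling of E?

No

Two spellings are enharmonically equivalent only if they share a pitch class.
Here Fbb → 3, E → 4; 3 ≠ 4, so they are not.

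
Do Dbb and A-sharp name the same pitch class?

No

Two spellings are enharmonically equivalent only if they share a pitch class.
Here Dbb → 0, A# → 10; 0 ≠ 10, so they are not.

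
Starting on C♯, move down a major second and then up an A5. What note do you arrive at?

A major second down from C# is B (letter B, 2 semitones down).
An augmented fifth up from B is F## (letter F, 8 semitones up).

F##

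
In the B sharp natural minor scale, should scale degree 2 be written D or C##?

C##

Each scale degree takes a distinct letter name. Degree 2 of a scale on B must use the letter C.
C## and D are enharmonically the same pitch, but only C## uses the letter C, so it is the correct spelling here.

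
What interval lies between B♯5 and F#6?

diminished fifth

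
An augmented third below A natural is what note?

Fb

A down a major third is F, so the target letter is F.
From A, an augmented third is 5 semitones down: Fb.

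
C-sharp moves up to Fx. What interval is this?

The letter names run C→F, a span of 3 letter steps, so the interval is some kind of fourth.
C# to F## is 6 semitones. A perfect fourth is 5, so 6 makes it augmented.

augmented fourth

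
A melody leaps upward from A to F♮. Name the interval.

Counting letters A–B–C–D–E–F gives a sixth.
A→F = 8 semitones, 1 narrower than the major sixth (9), so minor.

minor sixth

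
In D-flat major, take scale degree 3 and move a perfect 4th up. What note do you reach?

Scale degree 3 of Db major is F.
A perfect fourth (5 semitones) above F lands on the letter B, giving Bb.

Bb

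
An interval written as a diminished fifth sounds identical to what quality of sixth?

doubly diminished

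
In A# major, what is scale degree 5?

E#

The A# major scale runs A# B# C## D# E# F## G##.
Degree 5 is E#.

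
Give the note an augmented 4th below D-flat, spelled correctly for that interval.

D down a perfect fourth is A, so the target letter is A.
From Db, an augmented fourth is 6 semitones down: Abb.

Abb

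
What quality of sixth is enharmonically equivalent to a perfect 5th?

A perfect fifth spans 7 semitones.
A sixth spanning 7 semitones is diminished (the major sixth is 9).

diminished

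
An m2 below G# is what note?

A second below G lands on the letter F.
A minor second spans 1 semitone, so G# moves to pitch class 7. On the letter F that is F##.

F##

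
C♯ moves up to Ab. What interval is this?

diminished sixth

The letter names run C→A, a span of 5 letter steps, so the interval is some kind of sixth.
C# to Ab is 7 semitones. A major sixth is 9, so 7 makes it diminished.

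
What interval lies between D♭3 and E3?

Counting letters D–E gives a second.
Db→E = 3 semitones, 1 wider than the major second (2), so augmented.

augmented second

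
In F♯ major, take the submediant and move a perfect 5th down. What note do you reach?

G#

The submediant of F# major is D#.
A perfect fifth (7 semitones) below D# lands on the letter G, giving G#.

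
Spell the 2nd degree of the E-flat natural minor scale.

F

The Eb natural minor scale runs Eb F Gb Ab Bb Cb Db.
Degree 2 is F.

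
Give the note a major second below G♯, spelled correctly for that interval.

A second below G lands on the letter F.
A major second spans 2 semitones, so G# moves to pitch class 6. On the letter F that is F#.

F#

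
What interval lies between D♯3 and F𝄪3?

Counting letters D–E–F gives a third.
D#→F## = 4 semitones, exactly the major third.

major third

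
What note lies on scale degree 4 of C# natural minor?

F#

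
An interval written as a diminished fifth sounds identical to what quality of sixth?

doubly diminished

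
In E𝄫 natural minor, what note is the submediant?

Cbb

The Ebb natural minor scale runs Ebb Fb Gbb Abb Bbb Cbb Dbb.
Degree 6 is Cbb.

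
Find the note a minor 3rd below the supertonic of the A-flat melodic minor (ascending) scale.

The supertonic of Ab melodic minor (ascending) is Bb.
A minor third (3 semitones) below Bb lands on the letter G, giving G.

G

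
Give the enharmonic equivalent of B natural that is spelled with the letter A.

Plain A sits 2 semitones below B, so on the letter A the same pitch needs a double sharp: A##.

A##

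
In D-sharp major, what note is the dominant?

A#

Degree 5 takes the letter 4 steps above D, which is A.
In major, degree 5 sits 7 semitones above the tonic. D# + 7 semitones is pitch class 10, spelled on A as A#.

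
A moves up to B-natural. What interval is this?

The letter names run A→B, a span of 1 letter step, so the interval is some kind of second.
A to B is 2 semitones. A major second is 2, so 2 makes it major.

major second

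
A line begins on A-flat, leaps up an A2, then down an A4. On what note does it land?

An augmented second up from Ab is B (letter B, 3 semitones up).
An augmented fourth down from B is F (letter F, 6 semitones down).

F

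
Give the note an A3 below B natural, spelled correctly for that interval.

Gb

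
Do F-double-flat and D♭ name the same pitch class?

No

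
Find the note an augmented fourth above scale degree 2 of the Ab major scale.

E

Scale degree 2 of Ab major is Bb.
An augmented fourth (6 semitones) above Bb lands on the letter E, giving E.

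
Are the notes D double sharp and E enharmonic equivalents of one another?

D## = pitch class 4 and E = pitch class 4 — the same pitch class, so they are enharmonic equivalents.

Yes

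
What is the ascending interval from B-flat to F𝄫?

doubly diminished fifth

The letter names run B→F, a span of 4 letter steps, so the interval is some kind of fifth.
Bb to Fbb is 5 semitones. A perfect fifth is 7, so 5 makes it doubly diminished.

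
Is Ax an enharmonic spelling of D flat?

Two spellings are enharmonically equivalent only if they share a pitch class.
Here A## → 11, Db → 1; 1 ≠ 11, so they are not.

No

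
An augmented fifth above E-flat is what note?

B

A fifth above E lands on the letter B.
An augmented fifth spans 8 semitones, so Eb moves to pitch class 11. On the letter B that is B.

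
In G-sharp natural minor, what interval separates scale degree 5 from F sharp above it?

minor third

Scale degree 5 of G# natural minor is D#.
D# up to F#: letters D→F make it a third; 3 semitones makes it minor.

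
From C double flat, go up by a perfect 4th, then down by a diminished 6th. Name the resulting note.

A perfect fourth up from Cbb is Fbb (letter F, 5 semitones up).
A diminished sixth down from Fbb is Ab (letter A, 7 semitones down).

Ab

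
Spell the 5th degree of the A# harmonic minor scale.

Degree 5 takes the letter 4 steps above A, which is E.
In harmonic minor, degree 5 sits 7 semitones above the tonic. A# + 7 semitones is pitch class 5, spelled on E as E#.

E#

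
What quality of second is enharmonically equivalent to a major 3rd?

doubly augmented

A major third spans 4 semitones.
A second spanning 4 semitones is doubly augmented (the major second is 2).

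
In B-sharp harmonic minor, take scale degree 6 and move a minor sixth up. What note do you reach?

E

Scale degree 6 of B# harmonic minor is G#.
A minor sixth (8 semitones) above G# lands on the letter E, giving E.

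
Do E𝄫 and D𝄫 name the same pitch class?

Ebb is pitch class 2; Dbb is pitch class 0.
The pitch classes differ (2 vs. 0), so they are not enharmonic equivalents.

No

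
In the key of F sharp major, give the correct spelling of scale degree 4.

B

Degree 4 takes the letter 3 steps above F, which is B.
In major, degree 4 sits 5 semitones above the tonic. F# + 5 semitones is pitch class 11, spelled on B as B.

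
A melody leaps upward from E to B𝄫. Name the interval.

doubly diminished fifth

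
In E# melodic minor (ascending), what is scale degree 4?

A#

The E# melodic minor (ascending) scale runs E# F## G# A# B# C## D##.
Degree 4 is A#.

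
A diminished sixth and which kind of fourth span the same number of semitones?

doubly augmented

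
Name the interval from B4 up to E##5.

The letter names run B→E, a span of 3 letter steps, so the interval is some kind of fourth.
B to E## is 7 semitones. A perfect fourth is 5, so 7 makes it doubly augmented.

doubly augmented fourth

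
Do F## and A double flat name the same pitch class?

Yes

F## is pitch class 7; Abb is pitch class 7.
All spellings map to pitch class 7, so they are enharmonically equivalent.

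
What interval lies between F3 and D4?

major sixth

The letter names run F→D, a span of 5 letter steps, so the interval is some kind of sixth.
F to D is 9 semitones. A major sixth is 9, so 9 makes it major.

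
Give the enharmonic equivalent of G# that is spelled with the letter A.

G# is pitch class 8. The letter A alone is pitch class 9.
To reach pitch class 8 from A requires an offset of -1 semitone, i.e. flat: Ab.

Ab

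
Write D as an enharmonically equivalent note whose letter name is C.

C##

D is pitch class 2. The letter C alone is pitch class 0.
To reach pitch class 2 from C requires an offset of +2 semitones, i.e. double sharp: C##.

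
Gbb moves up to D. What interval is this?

The letter names run G→D, a span of 4 letter steps, so the interval is some kind of fifth.
Gbb to D is 9 semitones. A perfect fifth is 7, so 9 makes it doubly augmented.

doubly augmented fifth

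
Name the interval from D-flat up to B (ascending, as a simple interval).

augmented sixth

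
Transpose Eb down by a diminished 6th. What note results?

A sixth below E lands on the letter G.
A diminished sixth spans 7 semitones, so Eb moves to pitch class 8. On the letter G that is G#.

G#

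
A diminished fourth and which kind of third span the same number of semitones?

major

A diminished fourth spans 4 semitones.
A third spanning 4 semitones is major (the major third is 4).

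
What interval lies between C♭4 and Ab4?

major sixth

Counting letters C–D–E–F–G–A gives a sixth.
Cb→Ab = 9 semitones, exactly the major sixth.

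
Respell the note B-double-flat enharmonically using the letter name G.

G##

Bbb is pitch class 9. The letter G alone is pitch class 7.
To reach pitch class 9 from G requires an offset of +2 semitones, i.e. double sharp: G##.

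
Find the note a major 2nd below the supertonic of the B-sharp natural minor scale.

B#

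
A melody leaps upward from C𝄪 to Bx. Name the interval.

major seventh

Counting letters C–D–E–F–G–A–B gives a seventh.
C##→B## = 11 semitones, exactly the major seventh.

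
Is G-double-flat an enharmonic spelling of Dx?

No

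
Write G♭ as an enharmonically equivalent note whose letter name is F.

F#

Plain F sits 1 semitone below Gb, so on the letter F the same pitch needs a sharp: F#.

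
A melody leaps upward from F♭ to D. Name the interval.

Counting letters F–G–A–B–C–D gives a sixth.
Fb→D = 10 semitones, 1 wider than the major sixth (9), so augmented.

augmented sixth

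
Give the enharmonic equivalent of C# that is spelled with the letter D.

Plain D sits 1 semitone above C#, so on the letter D the same pitch needs a flat: Db.

Db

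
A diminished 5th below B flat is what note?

E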